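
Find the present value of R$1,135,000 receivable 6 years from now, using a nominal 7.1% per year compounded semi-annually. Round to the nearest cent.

i = 0.071/2 = 0.0355 per half-year; n = 6·2 = 12.
PV = FV·(1+i)^(−n) = 1,135,000 × 0.657959 = 746,783.3436

R$746,783.34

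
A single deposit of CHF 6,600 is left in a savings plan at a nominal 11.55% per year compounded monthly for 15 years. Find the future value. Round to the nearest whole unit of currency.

CHF 37,014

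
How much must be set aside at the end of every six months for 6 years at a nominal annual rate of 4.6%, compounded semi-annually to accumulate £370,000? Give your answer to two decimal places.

£27,124.85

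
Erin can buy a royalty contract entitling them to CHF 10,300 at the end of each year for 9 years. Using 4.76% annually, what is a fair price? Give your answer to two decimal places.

PV = 10300 × [1 − (1+0.0476)^(−9)] / 0.0476 = 10300 × 7.184406 = 73,999.3827

CHF 73,999.38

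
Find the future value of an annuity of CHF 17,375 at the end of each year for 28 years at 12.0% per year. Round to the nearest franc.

CHF 3,313,393

FV = PMT · [(1+i)^n − 1] / i = 17375 · 190.698887 = 3,313,393.1684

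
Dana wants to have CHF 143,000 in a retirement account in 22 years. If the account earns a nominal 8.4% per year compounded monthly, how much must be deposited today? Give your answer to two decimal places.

CHF 22,675.44

Periodic rate i = 0.084/12 = 0.007; n = 22 × 12 = 264 periods.
PV = 143,000 / (1 + 0.007)^264 = 143,000 / 6.306381 = 22,675.4446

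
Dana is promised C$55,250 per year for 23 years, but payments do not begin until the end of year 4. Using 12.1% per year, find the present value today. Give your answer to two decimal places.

C$300,706.55

Value one period before first payment (t=3): 55250 × [1 − (1+0.121)^(−23)] / 0.121 = 55250 × 7.667035 = 423,603.6758
PV₀ = 423,603.6758 / (1+0.121)^3 = 423,603.6758 / 1.408695 = 300,706.5460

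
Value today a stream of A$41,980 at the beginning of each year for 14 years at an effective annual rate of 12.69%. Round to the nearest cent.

A$302,796.04

PV = 41980 × [1 − (1+0.1269)^(−14)] / 0.1269 × (1+i) = 41980 × 7.212864 = 302,796.0392
(annuity-due: payments at period start, so ×(1+i).)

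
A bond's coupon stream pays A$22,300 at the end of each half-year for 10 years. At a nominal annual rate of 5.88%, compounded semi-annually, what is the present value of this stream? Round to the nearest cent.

A$333,615.61

With 2 periods per year: i = 0.0294, n = 20.
PV = PMT · [1 − (1+i)^(−n)] / i = 22300 · 14.960341 = 333,615.6080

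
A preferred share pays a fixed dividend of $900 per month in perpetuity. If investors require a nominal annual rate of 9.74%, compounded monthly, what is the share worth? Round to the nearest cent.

$110,882.96

Periodic rate i = 0.0974/12 = 0.00811667.
PV = PMT / i = 900 / 0.00811667 = 110,882.9569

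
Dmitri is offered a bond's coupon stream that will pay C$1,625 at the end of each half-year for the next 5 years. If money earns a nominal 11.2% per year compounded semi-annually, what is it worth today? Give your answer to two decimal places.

C$12,190.10

Periodic rate i = 0.112/2 = 0.056; n = 5 × 2 = 10 periods.
PV = PMT · [1 − (1+i)^(−n)] / i = 1625 · 7.501602 = 12,190.1031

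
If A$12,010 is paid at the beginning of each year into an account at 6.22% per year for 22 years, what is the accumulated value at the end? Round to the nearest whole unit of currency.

FV = 12010 × [(1+0.0622)^22 − 1] / 0.0622 × (1+i) = 12010 × 47.333000 = 568,469.3300
(annuity-due: payments at period start, so ×(1+i).)

A$568,469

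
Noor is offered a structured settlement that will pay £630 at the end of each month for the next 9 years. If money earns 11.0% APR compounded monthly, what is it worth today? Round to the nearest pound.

With 12 periods per year: i = 0.00916667, n = 108.
PV = 630 × [1 − (1+0.00916667)^(−108)] / 0.00916667 = 630 × 68.372043 = 43,074.3871

£43,074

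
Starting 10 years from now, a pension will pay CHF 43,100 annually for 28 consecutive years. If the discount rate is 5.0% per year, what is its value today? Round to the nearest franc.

Value one period before first payment (t=9): 43100 × [1 − (1+0.05)^(−28)] / 0.05 = 43100 × 14.898127 = 642,109.2848
Discount back 9 years: 642,109.2848 × (1+0.05)^(−9) = 642,109.2848 × 0.644609 = 413,909.3702

CHF 413,909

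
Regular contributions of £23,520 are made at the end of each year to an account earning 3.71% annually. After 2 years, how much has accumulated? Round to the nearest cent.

£47,912.59

Accumulation factor s(2|0.0371) = 2.037100; FV = 23520 × 2.037100 = 47,912.5920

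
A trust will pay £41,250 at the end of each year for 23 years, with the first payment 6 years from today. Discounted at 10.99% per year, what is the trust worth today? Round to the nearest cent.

Value one period before first payment (t=5): 41250 × [1 − (1+0.1099)^(−23)] / 0.1099 = 41250 × 8.272242 = 341,229.9658
Discount back 5 years: 341,229.9658 × (1+0.1099)^(−5) = 341,229.9658 × 0.593719 = 202,594.6188

£202,594.62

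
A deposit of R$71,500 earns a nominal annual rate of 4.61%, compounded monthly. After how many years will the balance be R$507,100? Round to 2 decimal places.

42.58 years

Periodic rate i = 0.0461/12 = 0.00384167.
(1+i)^n = 507100/71500 = 7.09231, so n = ln 7.09231 / ln 1.00384 = 510.9166 months
= 510.9166/12 years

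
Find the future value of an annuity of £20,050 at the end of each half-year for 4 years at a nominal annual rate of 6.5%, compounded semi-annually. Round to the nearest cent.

£179,880.91

i = 0.065/2 = 0.0325 per half-year; n = 4·2 = 8.
FV = PMT · [(1+i)^n − 1] / i = 20050 · 8.971616 = 179,880.9102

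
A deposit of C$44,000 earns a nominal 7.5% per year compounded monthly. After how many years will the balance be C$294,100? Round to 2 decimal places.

25.41 years

Periodic rate i = 0.075/12 = 0.00625.
n = ln(294100/44000) / ln(1+0.00625) = ln(6.68409) / 0.006231 = 304.9057 months
= 304.9057/12 years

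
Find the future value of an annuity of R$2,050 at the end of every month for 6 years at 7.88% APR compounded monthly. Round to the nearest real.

i = 0.0788/12 = 0.00656667 per month; n = 6·12 = 72.
FV = 2050 × [(1+0.00656667)^72 − 1] / 0.00656667 = 2050 × 91.675506 = 187,934.7873

R$187,935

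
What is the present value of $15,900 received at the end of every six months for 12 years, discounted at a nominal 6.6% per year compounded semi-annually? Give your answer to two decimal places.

With 2 periods per year: i = 0.033, n = 24.
PV = PMT · [1 − (1+i)^(−n)] / i = 15900 · 16.400996 = 260,775.8426

$260,775.84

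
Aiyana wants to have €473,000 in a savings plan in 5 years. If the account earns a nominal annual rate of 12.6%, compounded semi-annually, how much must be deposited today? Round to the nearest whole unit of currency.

€256,761

With 2 periods per year: i = 0.063, n = 10.
PV = 473,000 / (1 + 0.063)^10 = 473,000 / 1.842182 = 256,760.6672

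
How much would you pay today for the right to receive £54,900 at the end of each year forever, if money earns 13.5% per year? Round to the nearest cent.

PV = PMT / i = 54900 / 0.135 = 406,666.6667

£406,666.67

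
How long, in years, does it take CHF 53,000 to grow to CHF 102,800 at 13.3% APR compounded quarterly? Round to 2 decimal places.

5.06 years

Periodic rate i = 0.133/4 = 0.03325.
(1+i)^n = 102800/53000 = 1.93962, so n = ln 1.93962 / ln 1.03325 = 20.2541 quarters
= 20.2541/4 years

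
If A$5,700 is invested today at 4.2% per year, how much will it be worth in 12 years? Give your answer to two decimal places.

A$9,338.72

FV = 5,700 × (1 + 0.042)^12 = 9,338.7228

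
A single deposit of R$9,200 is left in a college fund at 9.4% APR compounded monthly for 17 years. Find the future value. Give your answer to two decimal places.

R$45,194.58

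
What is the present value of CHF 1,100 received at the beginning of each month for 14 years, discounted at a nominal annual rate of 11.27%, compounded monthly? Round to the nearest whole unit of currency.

CHF 93,640

i = 0.1127/12 = 0.00939167 per month; n = 14·12 = 168.
Annuity factor a(168|0.00939167) × (1+i) = 85.126993; PV = 1100 × 85.126993 = 93,639.6918
(Beginning-of-period payments → annuity-due factor ×(1+i).)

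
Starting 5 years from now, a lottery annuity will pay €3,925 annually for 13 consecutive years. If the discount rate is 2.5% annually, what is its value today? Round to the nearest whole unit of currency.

€39,055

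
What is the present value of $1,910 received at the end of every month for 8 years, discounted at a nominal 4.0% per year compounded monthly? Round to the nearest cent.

Periodic rate i = 0.04/12 = 0.00333333; n = 8 × 12 = 96 periods.
Annuity factor a(96|0.00333333) = 82.039332; PV = 1910 × 82.039332 = 156,695.1236

$156,695.12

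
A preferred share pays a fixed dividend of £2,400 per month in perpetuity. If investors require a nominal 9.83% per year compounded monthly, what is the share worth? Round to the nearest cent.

£292,980.67

Periodic rate i = 0.0983/12 = 0.00819167.
PV = C/r = 2400/0.00819167 = 292,980.6714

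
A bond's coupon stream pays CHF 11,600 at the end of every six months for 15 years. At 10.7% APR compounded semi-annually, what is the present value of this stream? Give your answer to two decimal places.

CHF 171,421.16

Periodic rate i = 0.107/2 = 0.0535; n = 15 × 2 = 30 periods.
PV = PMT · [1 − (1+i)^(−n)] / i = 11600 · 14.777686 = 171,421.1591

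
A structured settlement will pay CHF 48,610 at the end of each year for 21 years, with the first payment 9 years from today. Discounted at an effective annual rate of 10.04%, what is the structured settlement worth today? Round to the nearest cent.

PV at t=8 (ordinary 21-year annuity): 48610 × a(21|0.1004) = 48610 × 8.624474 = 419,235.6954
PV₀ = 419,235.6954 / (1+0.1004)^8 = 419,235.6954 / 2.149833 = 195,008.5259

CHF 195,008.53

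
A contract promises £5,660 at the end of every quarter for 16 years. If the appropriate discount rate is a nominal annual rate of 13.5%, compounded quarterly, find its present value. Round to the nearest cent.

£147,661.33

With 4 periods per year: i = 0.03375, n = 64.
Annuity factor a(64|0.03375) = 26.088574; PV = 5660 × 26.088574 = 147,661.3275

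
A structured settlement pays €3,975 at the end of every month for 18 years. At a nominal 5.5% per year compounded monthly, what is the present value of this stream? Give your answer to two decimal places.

€544,284.67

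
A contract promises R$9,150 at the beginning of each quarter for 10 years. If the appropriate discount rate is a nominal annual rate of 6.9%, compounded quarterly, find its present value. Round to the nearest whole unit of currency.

R$267,345

i = 0.069/4 = 0.01725 per quarter; n = 10·4 = 40.
PV = 9150 × [1 − (1+0.01725)^(−40)] / 0.01725 × (1+i) = 9150 × 29.218022 = 267,344.8979
(annuity-due: payments at period start, so ×(1+i).)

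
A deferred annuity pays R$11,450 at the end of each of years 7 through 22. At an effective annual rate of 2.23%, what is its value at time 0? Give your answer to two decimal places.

Value one period before first payment (t=6): 11450 × [1 − (1+0.0223)^(−16)] / 0.0223 = 11450 × 13.333560 = 152,669.2623
Discount back 6 years: 152,669.2623 × (1+0.0223)^(−6) = 152,669.2623 × 0.876052 = 133,746.1971

R$133,746.20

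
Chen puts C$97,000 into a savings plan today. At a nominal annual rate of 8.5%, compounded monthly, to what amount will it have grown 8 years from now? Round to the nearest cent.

i = 0.085/12 = 0.00708333 per month; n = 8·12 = 96.
FV = 97,000 × (1 + 0.00708333)^96 = 191,007.7413

C$191,007.74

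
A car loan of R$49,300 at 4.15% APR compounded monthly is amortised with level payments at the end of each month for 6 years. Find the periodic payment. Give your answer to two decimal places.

R$774.68

Periodic rate i = 0.0415/12 = 0.00345833; n = 6 × 12 = 72 periods.
PMT = 49300 / ( [1 − (1+0.00345833)^(−72)] / 0.00345833 ) = 49300 / 63.639056 = 774.6815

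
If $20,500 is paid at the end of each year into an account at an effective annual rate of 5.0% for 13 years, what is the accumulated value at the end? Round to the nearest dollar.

$363,116

FV = PMT · [(1+i)^n − 1] / i = 20500 · 17.712983 = 363,116.1484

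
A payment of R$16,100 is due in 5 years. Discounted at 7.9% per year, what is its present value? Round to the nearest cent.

PV = 16,100 / (1 + 0.079)^5 = 16,100 / 1.462538 = 11,008.2593

R$11,008.26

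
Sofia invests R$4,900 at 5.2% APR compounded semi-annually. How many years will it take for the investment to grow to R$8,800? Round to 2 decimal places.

11.41 years

Periodic rate i = 0.052/2 = 0.026.
n = ln(8800/4900) / ln(1+0.026) = ln(1.79592) / 0.025668 = 22.8114 half-years
= 22.8114/2 years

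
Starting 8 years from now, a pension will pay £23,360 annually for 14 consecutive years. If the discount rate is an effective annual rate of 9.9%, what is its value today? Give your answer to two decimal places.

PV at t=7 (ordinary 14-year annuity): 23360 × a(14|0.099) = 23360 × 7.407013 = 173,027.8255
Discount back 7 years: 173,027.8255 × (1+0.099)^(−7) = 173,027.8255 × 0.516436 = 89,357.7249

£89,357.72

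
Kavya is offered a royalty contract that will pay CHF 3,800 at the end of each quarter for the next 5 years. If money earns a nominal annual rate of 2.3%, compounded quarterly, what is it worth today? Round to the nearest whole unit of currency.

With 4 periods per year: i = 0.00575, n = 20.
Annuity factor a(20|0.00575) = 18.841778; PV = 3800 × 18.841778 = 71,598.7572

CHF 71,599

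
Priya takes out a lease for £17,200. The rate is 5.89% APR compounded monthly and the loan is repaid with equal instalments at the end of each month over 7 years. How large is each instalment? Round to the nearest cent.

£250.36

With 12 periods per year: i = 0.00490833, n = 84.
Annuity-PV factor = 68.700767; PMT = 17200 / 68.700767 = 250.3611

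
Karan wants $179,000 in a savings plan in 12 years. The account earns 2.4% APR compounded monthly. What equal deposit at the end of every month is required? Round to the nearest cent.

$1,073.87

With 12 periods per year: i = 0.002, n = 144.
PMT = 179000 / ( [(1+0.002)^144 − 1] / 0.002 ) = 179000 / 166.686874 = 1,073.8698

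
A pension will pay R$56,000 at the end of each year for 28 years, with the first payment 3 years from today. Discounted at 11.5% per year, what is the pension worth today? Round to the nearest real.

PV at t=2 (ordinary 28-year annuity): 56000 × a(28|0.115) = 56000 × 8.282979 = 463,846.8434
Discount back 2 years: 463,846.8434 × (1+0.115)^(−2) = 463,846.8434 × 0.804360 = 373,099.6750

R$373,100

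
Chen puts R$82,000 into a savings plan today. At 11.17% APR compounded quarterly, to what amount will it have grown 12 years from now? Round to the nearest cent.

R$307,583.07

Periodic rate i = 0.1117/4 = 0.027925; n = 12 × 4 = 48 periods.
FV = PV·(1+i)^n = 82,000 × 3.751013 = 307,583.0683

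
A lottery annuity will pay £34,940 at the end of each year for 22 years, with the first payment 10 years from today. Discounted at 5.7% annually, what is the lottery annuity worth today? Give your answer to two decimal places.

£262,265.42

Value one period before first payment (t=9): 34940 × [1 − (1+0.057)^(−22)] / 0.057 = 34940 × 12.362122 = 431,932.5416
PV₀ = 431,932.5416 / (1+0.057)^9 = 431,932.5416 / 1.646929 = 262,265.4242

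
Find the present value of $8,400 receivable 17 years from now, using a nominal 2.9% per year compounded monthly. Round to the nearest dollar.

$5,134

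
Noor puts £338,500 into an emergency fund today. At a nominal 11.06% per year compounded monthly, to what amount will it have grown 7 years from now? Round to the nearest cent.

£731,559.16

With 12 periods per year: i = 0.00921667, n = 84.
FV = PV·(1+i)^n = 338,500 × 2.161179 = 731,559.1601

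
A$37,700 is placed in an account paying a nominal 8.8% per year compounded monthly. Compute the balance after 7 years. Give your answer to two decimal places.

With 12 periods per year: i = 0.00733333, n = 84.
FV = PV·(1+i)^n = 37,700 × 1.847350 = 69,645.1044

A$69,645.10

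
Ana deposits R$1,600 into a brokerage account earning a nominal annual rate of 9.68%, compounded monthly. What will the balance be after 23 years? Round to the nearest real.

With 12 periods per year: i = 0.00806667, n = 276.
1,600 × (1+0.00806667)^276 = 1,600 × 9.184049 = 14,694.4786

R$14,694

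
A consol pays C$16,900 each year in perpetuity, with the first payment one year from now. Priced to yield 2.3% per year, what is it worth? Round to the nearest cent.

C$734,782.61

PV = PMT / i = 16900 / 0.023 = 734,782.6087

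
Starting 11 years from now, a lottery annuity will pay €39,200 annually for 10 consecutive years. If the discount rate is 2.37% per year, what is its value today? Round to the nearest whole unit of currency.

PV at t=10 (ordinary 10-year annuity): 39200 × a(10|0.0237) = 39200 × 8.811150 = 345,397.0726
PV₀ = 345,397.0726 / (1+0.0237)^10 = 345,397.0726 / 1.263942 = 273,269.7878

€273,270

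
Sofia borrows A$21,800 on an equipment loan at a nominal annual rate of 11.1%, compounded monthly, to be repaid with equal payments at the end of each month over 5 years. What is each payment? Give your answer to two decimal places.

A$475.07

With 12 periods per year: i = 0.00925, n = 60.
Annuity-PV factor = 45.887710; PMT = 21800 / 45.887710 = 475.0727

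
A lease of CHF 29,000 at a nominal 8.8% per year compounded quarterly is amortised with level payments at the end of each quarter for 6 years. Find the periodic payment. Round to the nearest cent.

CHF 1,568.22

i = 0.088/4 = 0.022 per quarter; n = 6·4 = 24.
Annuity-PV factor = 18.492315; PMT = 29000 / 18.492315 = 1,568.2190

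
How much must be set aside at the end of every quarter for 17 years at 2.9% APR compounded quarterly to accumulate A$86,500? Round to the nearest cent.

Periodic rate i = 0.029/4 = 0.00725; n = 17 × 4 = 68 periods.
PMT = 86500 / ( [(1+0.00725)^68 − 1] / 0.00725 ) = 86500 / 87.491208 = 988.6708

A$988.67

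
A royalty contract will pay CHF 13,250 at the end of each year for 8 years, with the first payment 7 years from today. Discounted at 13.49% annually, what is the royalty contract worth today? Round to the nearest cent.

CHF 29,265.17

PV at t=6 (ordinary 8-year annuity): 13250 × a(8|0.1349) = 13250 × 4.719335 = 62,531.1828
Discount back 6 years: 62,531.1828 × (1+0.1349)^(−6) = 62,531.1828 × 0.468009 = 29,265.1711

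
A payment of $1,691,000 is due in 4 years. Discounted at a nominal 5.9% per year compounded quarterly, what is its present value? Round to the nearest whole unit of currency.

Periodic rate i = 0.059/4 = 0.01475; n = 4 × 4 = 16 periods.
PV = 1,691,000 / (1 + 0.01475)^16 = 1,691,000 / 1.263994 = 1,337,822.9681

$1,337,823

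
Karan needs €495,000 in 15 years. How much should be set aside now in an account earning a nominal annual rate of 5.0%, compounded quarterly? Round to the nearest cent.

i = 0.05/4 = 0.0125 per quarter; n = 15·4 = 60.
PV = 495,000 / (1 + 0.0125)^60 = 495,000 / 2.107181 = 234,910.9633

€234,910.96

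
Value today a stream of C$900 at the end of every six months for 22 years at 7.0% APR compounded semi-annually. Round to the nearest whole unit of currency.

C$20,055

i = 0.07/2 = 0.035 per half-year; n = 22·2 = 44.
Annuity factor a(44|0.035) = 22.282791; PV = 900 × 22.282791 = 20,054.5119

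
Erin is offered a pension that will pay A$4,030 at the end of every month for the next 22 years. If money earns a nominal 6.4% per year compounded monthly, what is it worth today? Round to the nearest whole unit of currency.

A$570,082

i = 0.064/12 = 0.00533333 per month; n = 22·12 = 264.
PV = 4030 × [1 − (1+0.00533333)^(−264)] / 0.00533333 = 4030 × 141.459557 = 570,082.0130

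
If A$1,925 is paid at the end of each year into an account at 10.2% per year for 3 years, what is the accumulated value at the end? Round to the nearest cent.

FV = PMT · [(1+i)^n − 1] / i = 1925 · 3.316404 = 6,384.0777

A$6,384.08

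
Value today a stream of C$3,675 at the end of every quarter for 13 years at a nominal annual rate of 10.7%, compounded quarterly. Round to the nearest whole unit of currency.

With 4 periods per year: i = 0.02675, n = 52.
PV = 3675 × [1 − (1+0.02675)^(−52)] / 0.02675 = 3675 × 27.909661 = 102,568.0046

C$102,568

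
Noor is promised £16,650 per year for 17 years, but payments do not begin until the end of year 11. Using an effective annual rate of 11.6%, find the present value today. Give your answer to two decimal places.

Value one period before first payment (t=10): 16650 × [1 − (1+0.116)^(−17)] / 0.116 = 16650 × 7.286398 = 121,318.5301
Discount back 10 years: 121,318.5301 × (1+0.116)^(−10) = 121,318.5301 × 0.333701 = 40,484.1657

£40,484.17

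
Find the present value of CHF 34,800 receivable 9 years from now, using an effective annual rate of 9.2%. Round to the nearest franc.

CHF 15,761

PV = 34,800 / (1 + 0.092)^9 = 34,800 / 2.208024 = 15,760.6999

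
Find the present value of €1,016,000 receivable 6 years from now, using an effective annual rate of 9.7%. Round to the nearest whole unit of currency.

€582,980

PV = 1,016,000 / (1 + 0.097)^6 = 1,016,000 / 1.742769 = 582,980.3847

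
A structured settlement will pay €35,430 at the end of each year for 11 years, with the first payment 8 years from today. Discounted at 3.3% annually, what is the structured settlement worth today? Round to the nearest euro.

€256,889

Value one period before first payment (t=7): 35430 × [1 − (1+0.033)^(−11)] / 0.033 = 35430 × 9.100752 = 322,439.6561
PV₀ = 322,439.6561 / (1+0.033)^7 = 322,439.6561 / 1.255169 = 256,889.4085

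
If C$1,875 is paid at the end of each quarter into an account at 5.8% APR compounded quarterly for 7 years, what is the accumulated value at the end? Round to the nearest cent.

C$64,193.99

Periodic rate i = 0.058/4 = 0.0145; n = 7 × 4 = 28 periods.
FV = PMT · [(1+i)^n − 1] / i = 1875 · 34.236797 = 64,193.9944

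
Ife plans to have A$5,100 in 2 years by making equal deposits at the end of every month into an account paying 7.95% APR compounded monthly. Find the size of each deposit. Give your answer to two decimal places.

i = 0.0795/12 = 0.006625 per month; n = 2·12 = 24.
PMT = 5100 / ( [(1+0.006625)^24 − 1] / 0.006625 ) = 5100 / 25.920508 = 196.7554

A$196.76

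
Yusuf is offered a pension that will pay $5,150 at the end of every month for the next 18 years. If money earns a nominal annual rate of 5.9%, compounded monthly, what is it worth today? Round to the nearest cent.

$684,341.23

i = 0.059/12 = 0.00491667 per month; n = 18·12 = 216.
Annuity factor a(216|0.00491667) = 132.881793; PV = 5150 × 132.881793 = 684,341.2346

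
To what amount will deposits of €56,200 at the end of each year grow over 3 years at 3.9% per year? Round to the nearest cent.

€175,260.88

Accumulation factor s(3|0.039) = 3.118521; FV = 56200 × 3.118521 = 175,260.8802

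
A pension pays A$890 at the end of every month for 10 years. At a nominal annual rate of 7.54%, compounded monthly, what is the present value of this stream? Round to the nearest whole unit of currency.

Periodic rate i = 0.0754/12 = 0.00628333; n = 10 × 12 = 120 periods.
PV = PMT · [1 − (1+i)^(−n)] / i = 890 · 84.096763 = 74,846.1189

A$74,846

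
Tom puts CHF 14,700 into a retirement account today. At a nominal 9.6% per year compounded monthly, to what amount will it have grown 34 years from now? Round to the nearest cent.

CHF 379,502.32

With 12 periods per year: i = 0.008, n = 408.
14,700 × (1+0.008)^408 = 14,700 × 25.816484 = 379,502.3202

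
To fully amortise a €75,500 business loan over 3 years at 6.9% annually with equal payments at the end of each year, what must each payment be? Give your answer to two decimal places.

€28,716.85

PMT = 75500 / ( [1 − (1+0.069)^(−3)] / 0.069 ) = 75500 / 2.629118 = 28,716.8531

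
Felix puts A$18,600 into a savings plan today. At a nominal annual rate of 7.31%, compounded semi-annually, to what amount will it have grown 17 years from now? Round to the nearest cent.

With 2 periods per year: i = 0.03655, n = 34.
FV = 18,600 × (1 + 0.03655)^34 = 63,034.9840

A$63,034.98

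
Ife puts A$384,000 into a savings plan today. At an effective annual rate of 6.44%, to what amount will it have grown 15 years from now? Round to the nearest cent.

384,000 × (1+0.0644)^15 = 384,000 × 2.550193 = 979,273.9742

A$979,273.97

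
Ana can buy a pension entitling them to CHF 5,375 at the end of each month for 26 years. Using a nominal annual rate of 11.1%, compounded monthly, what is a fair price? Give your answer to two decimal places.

CHF 548,224.36

With 12 periods per year: i = 0.00925, n = 312.
PV = 5375 × [1 − (1+0.00925)^(−312)] / 0.00925 = 5375 × 101.995230 = 548,224.3605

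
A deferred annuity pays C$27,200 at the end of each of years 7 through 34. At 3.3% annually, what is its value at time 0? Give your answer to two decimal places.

Value one period before first payment (t=6): 27200 × [1 − (1+0.033)^(−28)] / 0.033 = 27200 × 18.094116 = 492,159.9458
PV₀ = 492,159.9458 / (1+0.033)^6 = 492,159.9458 / 1.215072 = 405,045.9899

C$405,045.99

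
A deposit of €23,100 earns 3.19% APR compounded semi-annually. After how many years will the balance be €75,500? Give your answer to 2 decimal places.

37.42 years

Periodic rate i = 0.0319/2 = 0.01595.
(1+i)^n = 75500/23100 = 3.26840, so n = ln 3.26840 / ln 1.01595 = 74.8414 half-years
= 74.8414/2 years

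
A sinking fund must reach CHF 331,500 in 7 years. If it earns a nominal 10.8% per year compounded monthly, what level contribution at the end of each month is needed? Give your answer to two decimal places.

Periodic rate i = 0.108/12 = 0.009; n = 7 × 12 = 84 periods.
FV-annuity factor = 124.727796; PMT = 331500 / 124.727796 = 2,657.7877

CHF 2,657.79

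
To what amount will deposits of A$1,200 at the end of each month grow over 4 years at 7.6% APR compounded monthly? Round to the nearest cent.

A$67,068.09

i = 0.076/12 = 0.00633333 per month; n = 4·12 = 48.
FV = PMT · [(1+i)^n − 1] / i = 1200 · 55.890077 = 67,068.0926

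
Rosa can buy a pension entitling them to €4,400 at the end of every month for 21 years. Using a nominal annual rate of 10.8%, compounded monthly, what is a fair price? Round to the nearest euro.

€437,764

i = 0.108/12 = 0.009 per month; n = 21·12 = 252.
PV = 4400 × [1 − (1+0.009)^(−252)] / 0.009 = 4400 × 99.491714 = 437,763.5411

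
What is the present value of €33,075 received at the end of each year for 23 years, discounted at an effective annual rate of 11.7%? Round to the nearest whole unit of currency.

PV = PMT · [1 − (1+i)^(−n)] / i = 33075 · 7.876211 = 260,505.6946

€260,506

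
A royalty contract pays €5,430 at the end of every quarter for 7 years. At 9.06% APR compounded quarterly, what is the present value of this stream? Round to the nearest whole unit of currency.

€111,686

With 4 periods per year: i = 0.02265, n = 28.
PV = 5430 × [1 − (1+0.02265)^(−28)] / 0.02265 = 5430 × 20.568408 = 111,686.4541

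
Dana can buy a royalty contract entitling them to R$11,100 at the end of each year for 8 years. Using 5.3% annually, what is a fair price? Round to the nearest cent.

R$70,879.62

PV = PMT · [1 − (1+i)^(−n)] / i = 11100 · 6.385551 = 70,879.6204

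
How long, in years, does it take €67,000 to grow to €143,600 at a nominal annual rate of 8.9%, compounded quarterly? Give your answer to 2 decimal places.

Periodic rate i = 0.089/4 = 0.02225.
(1+i)^n = 143600/67000 = 2.14328, so n = ln 2.14328 / ln 1.02225 = 34.6422 quarters
= 34.6422/4 years

8.66 years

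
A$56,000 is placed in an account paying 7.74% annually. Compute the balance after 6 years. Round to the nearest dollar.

FV = PV·(1+i)^n = 56,000 × 1.564090 = 87,589.0577

A$87,589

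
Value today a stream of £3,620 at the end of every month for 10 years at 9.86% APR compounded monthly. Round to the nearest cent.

£275,543.53

Periodic rate i = 0.0986/12 = 0.00821667; n = 10 × 12 = 120 periods.
PV = 3620 × [1 − (1+0.00821667)^(−120)] / 0.00821667 = 3620 × 76.116998 = 275,543.5325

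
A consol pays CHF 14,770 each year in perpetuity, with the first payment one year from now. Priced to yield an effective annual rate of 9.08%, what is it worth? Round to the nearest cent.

CHF 162,665.20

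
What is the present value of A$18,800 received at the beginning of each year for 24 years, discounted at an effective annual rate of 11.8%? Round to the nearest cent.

PV = 18800 × [1 − (1+0.118)^(−24)] / 0.118 × (1+i) = 18800 × 8.823013 = 165,872.6468
(Beginning-of-period payments → annuity-due factor ×(1+i).)

A$165,872.65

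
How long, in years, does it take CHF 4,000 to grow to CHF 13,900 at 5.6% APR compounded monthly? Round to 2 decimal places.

22.29 years

Periodic rate i = 0.056/12 = 0.00466667.
(1+i)^n = 13900/4000 = 3.47500, so n = ln 3.47500 / ln 1.00467 = 267.5354 months
= 267.5354/12 years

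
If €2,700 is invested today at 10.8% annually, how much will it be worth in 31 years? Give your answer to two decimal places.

€64,877.83

FV = 2,700 × (1 + 0.108)^31 = 64,877.8331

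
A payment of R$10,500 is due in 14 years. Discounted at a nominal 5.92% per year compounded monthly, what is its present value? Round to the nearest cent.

i = 0.0592/12 = 0.00493333 per month; n = 14·12 = 168.
PV = FV·(1+i)^(−n) = 10,500 × 0.437463 = 4,593.3653

R$4,593.37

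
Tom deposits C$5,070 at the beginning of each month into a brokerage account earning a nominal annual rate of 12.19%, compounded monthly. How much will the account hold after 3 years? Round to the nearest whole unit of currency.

With 12 periods per year: i = 0.0101583, n = 36.
FV = 5070 × [(1+0.0101583)^36 − 1] / 0.0101583 × (1+i) = 5070 × 43.641387 = 221,261.8309
(annuity-due: payments at period start, so ×(1+i).)

C$221,262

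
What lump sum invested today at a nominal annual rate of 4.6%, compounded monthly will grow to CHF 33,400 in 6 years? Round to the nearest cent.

i = 0.046/12 = 0.00383333 per month; n = 6·12 = 72.
PV = 33,400 / (1 + 0.00383333)^72 = 33,400 / 1.317153 = 25,357.7284

CHF 25,357.73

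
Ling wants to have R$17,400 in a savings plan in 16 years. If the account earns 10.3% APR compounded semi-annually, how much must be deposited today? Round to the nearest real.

Periodic rate i = 0.103/2 = 0.0515; n = 16 × 2 = 32 periods.
PV = FV·(1+i)^(−n) = 17,400 × 0.200495 = 3,488.6097

R$3,489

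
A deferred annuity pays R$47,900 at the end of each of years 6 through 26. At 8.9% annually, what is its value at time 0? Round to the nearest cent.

R$292,759.92

PV at t=5 (ordinary 21-year annuity): 47900 × a(21|0.089) = 47900 × 9.360855 = 448,384.9397
Discount back 5 years: 448,384.9397 × (1+0.089)^(−5) = 448,384.9397 × 0.652921 = 292,759.9190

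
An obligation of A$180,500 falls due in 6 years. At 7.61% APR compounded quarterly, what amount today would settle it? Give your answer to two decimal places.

A$114,826.22

With 4 periods per year: i = 0.019025, n = 24.
PV = 180,500 / (1 + 0.019025)^24 = 180,500 / 1.571941 = 114,826.2218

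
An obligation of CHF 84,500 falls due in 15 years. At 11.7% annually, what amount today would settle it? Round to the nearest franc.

CHF 16,072

Discount factor = (1+0.117)^(−15) = 0.190196; PV = 84,500 × 0.190196 = 16,071.5999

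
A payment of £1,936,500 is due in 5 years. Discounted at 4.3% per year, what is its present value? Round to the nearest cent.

PV = FV·(1+i)^(−n) = 1,936,500 × 0.810174 = 1,568,902.5150

£1,568,902.51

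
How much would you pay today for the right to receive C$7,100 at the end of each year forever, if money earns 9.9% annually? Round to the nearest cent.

PV = C/r = 7100/0.099 = 71,717.1717

C$71,717.17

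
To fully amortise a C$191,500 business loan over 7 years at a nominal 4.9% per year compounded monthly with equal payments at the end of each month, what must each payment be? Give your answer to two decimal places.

i = 0.049/12 = 0.00408333 per month; n = 7·12 = 84.
PMT = 191500 / ( [1 − (1+0.00408333)^(−84)] / 0.00408333 ) = 191500 / 70.987594 = 2,697.6545

C$2,697.65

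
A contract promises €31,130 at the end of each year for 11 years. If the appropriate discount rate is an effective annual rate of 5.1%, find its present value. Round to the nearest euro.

€257,226

PV = PMT · [1 − (1+i)^(−n)] / i = 31130 · 8.262962 = 257,226.0091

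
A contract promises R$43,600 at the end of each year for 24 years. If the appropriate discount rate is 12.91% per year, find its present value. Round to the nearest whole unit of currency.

PV = 43600 × [1 − (1+0.1291)^(−24)] / 0.1291 = 43600 × 7.325695 = 319,400.2910

R$319,400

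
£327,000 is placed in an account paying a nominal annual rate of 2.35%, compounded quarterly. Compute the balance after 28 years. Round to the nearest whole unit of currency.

£630,198

Periodic rate i = 0.0235/4 = 0.005875; n = 28 × 4 = 112 periods.
FV = PV·(1+i)^n = 327,000 × 1.927213 = 630,198.4899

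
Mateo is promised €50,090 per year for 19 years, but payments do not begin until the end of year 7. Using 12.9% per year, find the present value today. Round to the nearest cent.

€168,799.69

Value one period before first payment (t=6): 50090 × [1 − (1+0.129)^(−19)] / 0.129 = 50090 × 6.978856 = 349,570.9113
Discount back 6 years: 349,570.9113 × (1+0.129)^(−6) = 349,570.9113 × 0.482877 = 168,799.6863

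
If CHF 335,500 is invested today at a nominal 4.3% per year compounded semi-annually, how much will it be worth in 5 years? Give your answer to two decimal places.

CHF 415,026.89

i = 0.043/2 = 0.0215 per half-year; n = 5·2 = 10.
335,500 × (1+0.0215)^10 = 335,500 × 1.237040 = 415,026.8883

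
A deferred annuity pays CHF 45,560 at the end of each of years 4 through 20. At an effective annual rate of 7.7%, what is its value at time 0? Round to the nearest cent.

PV at t=3 (ordinary 17-year annuity): 45560 × a(17|0.077) = 45560 × 9.307060 = 424,029.6349
Discount back 3 years: 424,029.6349 × (1+0.077)^(−3) = 424,029.6349 × 0.800484 = 339,429.1215

CHF 339,429.12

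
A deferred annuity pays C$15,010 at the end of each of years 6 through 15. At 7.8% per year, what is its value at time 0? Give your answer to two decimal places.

C$69,813.92

PV at t=5 (ordinary 10-year annuity): 15010 × a(10|0.078) = 15010 × 6.771036 = 101,633.2563
Discount back 5 years: 101,633.2563 × (1+0.078)^(−5) = 101,633.2563 × 0.686920 = 69,813.9219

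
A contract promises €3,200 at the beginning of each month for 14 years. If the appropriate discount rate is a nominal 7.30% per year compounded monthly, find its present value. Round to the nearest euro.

i = 0.073/12 = 0.00608333 per month; n = 14·12 = 168.
PV = PMT · [1 − (1+i)^(−n)] / i × (1+i) = 3200 · 105.681687 = 338,181.3975
(annuity-due: payments at period start, so ×(1+i).)

€338,181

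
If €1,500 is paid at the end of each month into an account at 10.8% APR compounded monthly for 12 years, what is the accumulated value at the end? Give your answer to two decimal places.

i = 0.108/12 = 0.009 per month; n = 12·12 = 144.
FV = 1500 × [(1+0.009)^144 − 1] / 0.009 = 1500 × 292.613689 = 438,920.5342

€438,920.53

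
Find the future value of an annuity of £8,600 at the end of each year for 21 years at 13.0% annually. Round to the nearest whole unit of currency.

£795,241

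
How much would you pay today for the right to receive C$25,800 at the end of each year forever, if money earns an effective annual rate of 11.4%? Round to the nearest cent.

C$226,315.79

PV = C/r = 25800/0.114 = 226,315.7895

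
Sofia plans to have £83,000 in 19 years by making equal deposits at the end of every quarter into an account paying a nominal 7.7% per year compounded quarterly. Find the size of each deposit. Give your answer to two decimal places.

With 4 periods per year: i = 0.01925, n = 76.
FV-annuity factor = 169.312502; PMT = 83000 / 169.312502 = 490.2178

£490.22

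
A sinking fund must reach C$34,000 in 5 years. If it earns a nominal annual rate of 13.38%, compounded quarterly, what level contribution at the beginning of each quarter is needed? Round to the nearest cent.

Periodic rate i = 0.1338/4 = 0.03345; n = 5 × 4 = 20 periods.
FV-annuity factor × (1+i) = 28.764564; PMT = 34000 / 28.764564 = 1,182.0099

C$1,182.01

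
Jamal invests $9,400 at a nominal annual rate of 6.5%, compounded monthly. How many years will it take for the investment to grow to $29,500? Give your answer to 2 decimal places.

17.64 years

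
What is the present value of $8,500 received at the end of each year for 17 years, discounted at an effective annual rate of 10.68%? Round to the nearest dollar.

PV = 8500 × [1 − (1+0.1068)^(−17)] / 0.1068 = 8500 × 7.695076 = 65,408.1494

$65,408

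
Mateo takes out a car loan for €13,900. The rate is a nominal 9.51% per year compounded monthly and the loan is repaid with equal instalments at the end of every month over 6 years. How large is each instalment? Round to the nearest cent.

€254.09

Periodic rate i = 0.0951/12 = 0.007925; n = 6 × 12 = 72 periods.
Annuity-PV factor = 54.705510; PMT = 13900 / 54.705510 = 254.0877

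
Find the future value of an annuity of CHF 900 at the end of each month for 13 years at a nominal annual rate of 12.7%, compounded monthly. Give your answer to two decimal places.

With 12 periods per year: i = 0.0105833, n = 156.
Accumulation factor s(156|0.0105833) = 393.748085; FV = 900 × 393.748085 = 354,373.2765

CHF 354,373.28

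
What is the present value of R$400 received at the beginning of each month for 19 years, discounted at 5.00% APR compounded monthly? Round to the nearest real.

R$59,045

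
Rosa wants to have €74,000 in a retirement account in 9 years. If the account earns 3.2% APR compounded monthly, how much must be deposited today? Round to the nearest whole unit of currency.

€55,504

i = 0.032/12 = 0.00266667 per month; n = 9·12 = 108.
PV = 74,000 / (1 + 0.00266667)^108 = 74,000 / 1.333246 = 55,503.6293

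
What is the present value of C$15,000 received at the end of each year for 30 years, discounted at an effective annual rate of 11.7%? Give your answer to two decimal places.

PV = 15000 × [1 − (1+0.117)^(−30)] / 0.117 = 15000 × 8.237823 = 123,567.3476

C$123,567.35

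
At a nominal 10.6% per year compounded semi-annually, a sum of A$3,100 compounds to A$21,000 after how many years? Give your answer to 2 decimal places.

18.52 years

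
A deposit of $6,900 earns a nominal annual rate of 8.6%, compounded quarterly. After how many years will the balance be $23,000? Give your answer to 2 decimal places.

14.15 years

Periodic rate i = 0.086/4 = 0.0215.
(1+i)^n = 23000/6900 = 3.33333, so n = ln 3.33333 / ln 1.0215 = 56.5986 quarters
= 56.5986/4 years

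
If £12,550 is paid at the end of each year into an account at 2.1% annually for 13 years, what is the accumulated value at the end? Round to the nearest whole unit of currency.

£185,376

FV = PMT · [(1+i)^n − 1] / i = 12550 · 14.771005 = 185,376.1136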